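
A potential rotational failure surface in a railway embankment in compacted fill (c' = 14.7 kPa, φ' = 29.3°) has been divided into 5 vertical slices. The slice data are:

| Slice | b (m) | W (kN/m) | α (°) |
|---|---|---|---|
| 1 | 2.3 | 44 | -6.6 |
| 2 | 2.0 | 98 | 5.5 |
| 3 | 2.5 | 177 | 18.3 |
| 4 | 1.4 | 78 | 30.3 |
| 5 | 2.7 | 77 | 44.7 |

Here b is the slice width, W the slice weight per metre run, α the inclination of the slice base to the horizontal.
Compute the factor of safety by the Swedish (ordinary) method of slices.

Ordinary method of slices: FS = Σ[c'·Δl_i + (W_i cosα_i)·tanφ'] / Σ W_i sinα_i, with Δl_i = b_i / cosα_i.
Slice 1: Δl = 2.3/cos(-6.6°) = 2.315 m; N'_1 = 44·cos(-6.6°) = 43.7; c'Δl = 34.04; W sinα = -5.1
Slice 2: Δl = 2.0/cos5.5° = 2.009 m; N'_2 = 98·cos5.5° = 97.5; c'Δl = 29.54; W sinα = 9.4
Slice 3: Δl = 2.5/cos18.3° = 2.633 m; N'_3 = 177·cos18.3° = 168.0; c'Δl = 38.71; W sinα = 55.6
Slice 4: Δl = 1.4/cos30.3° = 1.622 m; N'_4 = 78·cos30.3° = 67.3; c'Δl = 23.84; W sinα = 39.4
Slice 5: Δl = 2.7/cos44.7° = 3.799 m; N'_5 = 77·cos44.7° = 54.7; c'Δl = 55.84; W sinα = 54.2
Σc'Δl = 182.0 kN/m; ΣN' = 431.4 kN/m; ΣW sinα = 153.4 kN/m
Resisting = 182.0 + 431.4·tan29.3° = 182.0 + 242.1 = 424.0 kN/m
FS = 424.0 / 153.4 = 2.764

FS = 2.76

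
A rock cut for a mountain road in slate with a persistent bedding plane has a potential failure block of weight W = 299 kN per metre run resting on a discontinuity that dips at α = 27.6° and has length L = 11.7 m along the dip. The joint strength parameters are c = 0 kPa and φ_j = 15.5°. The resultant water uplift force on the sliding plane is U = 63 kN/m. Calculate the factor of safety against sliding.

Resolving the block weight along and normal to the plane and applying the Mohr–Coulomb strength on the joint:
N' = W cosα − U = 299·cos27.6° − 63 = 202.0 kN/m
Driving force T = W sinα = 299·sin27.6° = 138.5 kN/m
Resisting force R = c·L + N'·tanφ_j = 0·11.7 + 202.0·tan15.5° = 0.0 + 56.0 = 56.0 kN/m
FS = R / T = 56.0 / 138.5 = 0.404

FS = 0.40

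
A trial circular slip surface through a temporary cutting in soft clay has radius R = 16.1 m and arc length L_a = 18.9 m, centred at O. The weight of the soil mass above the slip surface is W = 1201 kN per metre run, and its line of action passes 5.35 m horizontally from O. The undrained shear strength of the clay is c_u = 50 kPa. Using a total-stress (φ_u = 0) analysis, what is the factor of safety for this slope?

FS = 2.37

Taking moments about the centre O, the resisting moment is provided by the undrained shear strength acting along the arc:
M_R = c_u·L_a·R = 50·18.90·16.1 = 15214.5 kN·m/m
M_D = W·d = 1201·5.35 = 6425.3 kN·m/m
FS = M_R / M_D = 15214.5 / 6425.3 = 2.368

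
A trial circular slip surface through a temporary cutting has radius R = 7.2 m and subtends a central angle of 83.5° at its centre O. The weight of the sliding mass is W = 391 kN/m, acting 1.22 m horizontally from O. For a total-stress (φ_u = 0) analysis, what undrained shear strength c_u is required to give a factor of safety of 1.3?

FS = c_u·L_a·R / (W·d), so c_u = FS·W·d / (L_a·R).
Arc length L_a = R·θ = 7.2·(83.5°·π/180) = 7.2·1.4573 = 10.49 m
c_u = 1.3·391·1.22 / (10.49·7.2) = 620.1 / 75.55 = 8.21 kPa

c_u = 8.2 kPa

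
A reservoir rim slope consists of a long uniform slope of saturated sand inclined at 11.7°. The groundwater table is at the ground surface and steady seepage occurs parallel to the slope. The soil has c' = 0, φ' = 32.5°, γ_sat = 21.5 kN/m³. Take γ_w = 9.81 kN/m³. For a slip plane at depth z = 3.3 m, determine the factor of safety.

With seepage parallel to the slope and the water table at the surface, the effective normal stress on the slip plane uses the buoyant unit weight γ' = γ_sat − γ_w while the driving shear stress uses γ_sat:
FS = [c' + γ' z cos²β tanφ'] / [γ_sat z sinβ cosβ]
(For c' = 0 this reduces to FS = (γ'/γ_sat)·tanφ'/tanβ.)
γ' = 21.5 − 9.81 = 11.69 kN/m³
Numerator = 0.0 + 11.69·3.3·cos²11.7°·tan32.5° = 0.0 + 11.69·3.3·0.9589·0.6371 = 23.566 kPa
Denominator = 21.5·3.3·sin11.7°·cos11.7° = 21.5·3.3·0.2028·0.9792 = 14.089 kPa
FS = 23.566 / 14.089 = 1.673

FS = 1.67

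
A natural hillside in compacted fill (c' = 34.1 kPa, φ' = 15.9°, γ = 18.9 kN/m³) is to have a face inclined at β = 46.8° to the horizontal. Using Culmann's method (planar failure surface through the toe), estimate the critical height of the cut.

Culmann's analysis gives the critical failure plane at α_cr = (β + φ')/2 = (46.8 + 15.9)/2 = 31.3°, and the critical height
H_c = (4c'/γ) · sinβ cosφ' / [1 − cos(β − φ')]
    = (4·34.1/18.9) · sin46.8°·cos15.9° / [1 − cos(30.9°)]
    = 7.217 · 0.7290·0.9617 / [1 − 0.8581]
    = 7.217 · 0.7011 / 0.1419
    = 35.65 m

H_c = 35.65 m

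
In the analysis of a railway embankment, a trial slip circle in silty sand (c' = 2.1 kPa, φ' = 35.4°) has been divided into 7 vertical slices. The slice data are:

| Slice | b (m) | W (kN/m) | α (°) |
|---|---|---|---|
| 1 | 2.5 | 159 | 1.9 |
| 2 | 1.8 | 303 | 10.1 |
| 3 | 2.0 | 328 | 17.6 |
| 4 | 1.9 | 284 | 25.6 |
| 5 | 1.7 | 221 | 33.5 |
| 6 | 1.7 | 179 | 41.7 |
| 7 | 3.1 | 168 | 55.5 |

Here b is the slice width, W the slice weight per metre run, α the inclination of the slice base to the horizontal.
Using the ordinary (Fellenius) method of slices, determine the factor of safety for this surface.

Ordinary method of slices: FS = Σ[c'·Δl_i + (W_i cosα_i)·tanφ'] / Σ W_i sinα_i, with Δl_i = b_i / cosα_i.
Slice 1: Δl = 2.5/cos1.9° = 2.501 m; N'_1 = 159·cos1.9° = 158.9; c'Δl = 5.25; W sinα = 5.3
Slice 2: Δl = 1.8/cos10.1° = 1.828 m; N'_2 = 303·cos10.1° = 298.3; c'Δl = 3.84; W sinα = 53.1
Slice 3: Δl = 2.0/cos17.6° = 2.098 m; N'_3 = 328·cos17.6° = 312.6; c'Δl = 4.41; W sinα = 99.2
Slice 4: Δl = 1.9/cos25.6° = 2.107 m; N'_4 = 284·cos25.6° = 256.1; c'Δl = 4.42; W sinα = 122.7
Slice 5: Δl = 1.7/cos33.5° = 2.039 m; N'_5 = 221·cos33.5° = 184.3; c'Δl = 4.28; W sinα = 122.0
Slice 6: Δl = 1.7/cos41.7° = 2.277 m; N'_6 = 179·cos41.7° = 133.6; c'Δl = 4.78; W sinα = 119.1
Slice 7: Δl = 3.1/cos55.5° = 5.473 m; N'_7 = 168·cos55.5° = 95.2; c'Δl = 11.49; W sinα = 138.5
Σc'Δl = 38.5 kN/m; ΣN' = 1439.1 kN/m; ΣW sinα = 659.8 kN/m
Resisting = 38.5 + 1439.1·tan35.4° = 38.5 + 1022.7 = 1061.2 kN/m
FS = 1061.2 / 659.8 = 1.608

FS = 1.61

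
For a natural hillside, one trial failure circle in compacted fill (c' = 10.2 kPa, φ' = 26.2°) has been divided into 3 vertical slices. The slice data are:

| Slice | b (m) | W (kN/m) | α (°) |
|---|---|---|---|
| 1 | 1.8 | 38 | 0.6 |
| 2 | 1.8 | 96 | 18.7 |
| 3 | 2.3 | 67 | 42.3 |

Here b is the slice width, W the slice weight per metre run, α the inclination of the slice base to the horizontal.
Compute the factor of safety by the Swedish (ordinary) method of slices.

FS = 2.06

Ordinary method of slices: FS = Σ[c'·Δl_i + (W_i cosα_i)·tanφ'] / Σ W_i sinα_i, with Δl_i = b_i / cosα_i.
Slice 1: Δl = 1.8/cos0.6° = 1.800 m; N'_1 = 38·cos0.6° = 38.0; c'Δl = 18.36; W sinα = 0.4
Slice 2: Δl = 1.8/cos18.7° = 1.900 m; N'_2 = 96·cos18.7° = 90.9; c'Δl = 19.38; W sinα = 30.8
Slice 3: Δl = 2.3/cos42.3° = 3.110 m; N'_3 = 67·cos42.3° = 49.6; c'Δl = 31.72; W sinα = 45.1
Σc'Δl = 69.5 kN/m; ΣN' = 178.5 kN/m; ΣW sinα = 76.3 kN/m
Resisting = 69.5 + 178.5·tan26.2° = 69.5 + 87.8 = 157.3 kN/m
FS = 157.3 / 76.3 = 2.062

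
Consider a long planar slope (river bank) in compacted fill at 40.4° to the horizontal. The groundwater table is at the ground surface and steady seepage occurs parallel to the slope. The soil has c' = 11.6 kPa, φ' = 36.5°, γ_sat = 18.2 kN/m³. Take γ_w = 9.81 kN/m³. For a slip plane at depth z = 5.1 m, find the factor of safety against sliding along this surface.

FS = 0.65

With seepage parallel to the slope and the water table at the surface, the effective normal stress on the slip plane uses the buoyant unit weight γ' = γ_sat − γ_w while the driving shear stress uses γ_sat:
FS = [c' + γ' z cos²β tanφ'] / [γ_sat z sinβ cosβ]
γ' = 18.2 − 9.81 = 8.39 kN/m³
Numerator = 11.6 + 8.39·5.1·cos²40.4°·tan36.5° = 11.6 + 8.39·5.1·0.5799·0.7400 = 29.962 kPa
Denominator = 18.2·5.1·sin40.4°·cos40.4° = 18.2·5.1·0.6481·0.7615 = 45.813 kPa
FS = 29.962 / 45.813 = 0.654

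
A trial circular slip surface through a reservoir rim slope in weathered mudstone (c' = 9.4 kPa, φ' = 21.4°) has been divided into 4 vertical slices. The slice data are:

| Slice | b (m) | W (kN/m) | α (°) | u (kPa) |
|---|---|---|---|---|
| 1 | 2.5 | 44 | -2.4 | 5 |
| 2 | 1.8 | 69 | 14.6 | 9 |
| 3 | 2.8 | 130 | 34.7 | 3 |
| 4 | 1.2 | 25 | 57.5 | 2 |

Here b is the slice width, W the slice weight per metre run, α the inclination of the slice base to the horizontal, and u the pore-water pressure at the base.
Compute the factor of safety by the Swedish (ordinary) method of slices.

Ordinary method of slices: FS = Σ[c'·Δl_i + (W_i cosα_i − u_i·Δl_i)·tanφ'] / Σ W_i sinα_i, with Δl_i = b_i / cosα_i.
Slice 1: Δl = 2.5/cos(-2.4°) = 2.502 m; N'_1 = 44·cos(-2.4°) − 5·2.502 = 31.5; c'Δl = 23.52; W sinα = -1.8
Slice 2: Δl = 1.8/cos14.6° = 1.860 m; N'_2 = 69·cos14.6° − 9·1.860 = 50.0; c'Δl = 17.48; W sinα = 17.4
Slice 3: Δl = 2.8/cos34.7° = 3.406 m; N'_3 = 130·cos34.7° − 3·3.406 = 96.7; c'Δl = 32.01; W sinα = 74.0
Slice 4: Δl = 1.2/cos57.5° = 2.233 m; N'_4 = 25·cos57.5° − 2·2.233 = 9.0; c'Δl = 20.99; W sinα = 21.1
Σc'Δl = 94.0 kN/m; ΣN' = 187.1 kN/m; ΣW sinα = 110.6 kN/m
Resisting = 94.0 + 187.1·tan21.4° = 94.0 + 73.3 = 167.3 kN/m
FS = 167.3 / 110.6 = 1.512

FS = 1.51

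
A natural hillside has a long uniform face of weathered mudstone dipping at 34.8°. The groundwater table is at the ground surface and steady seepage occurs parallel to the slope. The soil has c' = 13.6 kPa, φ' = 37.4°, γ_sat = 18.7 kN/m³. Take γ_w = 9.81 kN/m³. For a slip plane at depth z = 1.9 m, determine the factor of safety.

FS = 1.34

With seepage parallel to the slope and the water table at the surface, the effective normal stress on the slip plane uses the buoyant unit weight γ' = γ_sat − γ_w while the driving shear stress uses γ_sat:
FS = [c' + γ' z cos²β tanφ'] / [γ_sat z sinβ cosβ]
γ' = 18.7 − 9.81 = 8.89 kN/m³
Numerator = 13.6 + 8.89·1.9·cos²34.8°·tan37.4° = 13.6 + 8.89·1.9·0.6743·0.7646 = 22.308 kPa
Denominator = 18.7·1.9·sin34.8°·cos34.8° = 18.7·1.9·0.5707·0.8211 = 16.651 kPa
FS = 22.308 / 16.651 = 1.340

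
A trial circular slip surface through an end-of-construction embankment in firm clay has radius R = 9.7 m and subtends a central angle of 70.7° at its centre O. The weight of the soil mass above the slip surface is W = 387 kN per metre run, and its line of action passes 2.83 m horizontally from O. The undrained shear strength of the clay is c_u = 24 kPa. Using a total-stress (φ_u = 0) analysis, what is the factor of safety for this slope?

Taking moments about the centre O, the resisting moment is provided by the undrained shear strength acting along the arc:
Arc length L_a = R·θ = 9.7·(70.7°·π/180) = 9.7·1.2339 = 11.97 m
M_R = c_u·L_a·R = 24·11.97·9.7 = 2786.5 kN·m/m
M_D = W·d = 387·2.83 = 1095.2 kN·m/m
FS = M_R / M_D = 2786.5 / 1095.2 = 2.544

FS = 2.54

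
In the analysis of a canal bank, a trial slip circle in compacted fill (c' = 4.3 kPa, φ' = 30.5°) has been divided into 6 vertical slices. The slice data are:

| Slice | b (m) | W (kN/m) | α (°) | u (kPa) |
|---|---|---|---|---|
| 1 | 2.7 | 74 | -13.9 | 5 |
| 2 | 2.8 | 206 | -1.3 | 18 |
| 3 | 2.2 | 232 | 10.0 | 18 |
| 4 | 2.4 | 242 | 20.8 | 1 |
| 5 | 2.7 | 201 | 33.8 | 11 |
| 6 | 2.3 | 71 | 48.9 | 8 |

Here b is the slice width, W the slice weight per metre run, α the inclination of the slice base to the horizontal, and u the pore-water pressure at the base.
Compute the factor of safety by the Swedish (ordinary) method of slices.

Ordinary method of slices: FS = Σ[c'·Δl_i + (W_i cosα_i − u_i·Δl_i)·tanφ'] / Σ W_i sinα_i, with Δl_i = b_i / cosα_i.
Slice 1: Δl = 2.7/cos(-13.9°) = 2.781 m; N'_1 = 74·cos(-13.9°) − 5·2.781 = 57.9; c'Δl = 11.96; W sinα = -17.8
Slice 2: Δl = 2.8/cos(-1.3°) = 2.801 m; N'_2 = 206·cos(-1.3°) − 18·2.801 = 155.5; c'Δl = 12.04; W sinα = -4.7
Slice 3: Δl = 2.2/cos10.0° = 2.234 m; N'_3 = 232·cos10.0° − 18·2.234 = 188.3; c'Δl = 9.61; W sinα = 40.3
Slice 4: Δl = 2.4/cos20.8° = 2.567 m; N'_4 = 242·cos20.8° − 1·2.567 = 223.7; c'Δl = 11.04; W sinα = 85.9
Slice 5: Δl = 2.7/cos33.8° = 3.249 m; N'_5 = 201·cos33.8° − 11·3.249 = 131.3; c'Δl = 13.97; W sinα = 111.8
Slice 6: Δl = 2.3/cos48.9° = 3.499 m; N'_6 = 71·cos48.9° − 8·3.499 = 18.7; c'Δl = 15.04; W sinα = 53.5
Σc'Δl = 73.7 kN/m; ΣN' = 775.4 kN/m; ΣW sinα = 269.1 kN/m
Resisting = 73.7 + 775.4·tan30.5° = 73.7 + 456.7 = 530.4 kN/m
FS = 530.4 / 269.1 = 1.971

FS = 1.97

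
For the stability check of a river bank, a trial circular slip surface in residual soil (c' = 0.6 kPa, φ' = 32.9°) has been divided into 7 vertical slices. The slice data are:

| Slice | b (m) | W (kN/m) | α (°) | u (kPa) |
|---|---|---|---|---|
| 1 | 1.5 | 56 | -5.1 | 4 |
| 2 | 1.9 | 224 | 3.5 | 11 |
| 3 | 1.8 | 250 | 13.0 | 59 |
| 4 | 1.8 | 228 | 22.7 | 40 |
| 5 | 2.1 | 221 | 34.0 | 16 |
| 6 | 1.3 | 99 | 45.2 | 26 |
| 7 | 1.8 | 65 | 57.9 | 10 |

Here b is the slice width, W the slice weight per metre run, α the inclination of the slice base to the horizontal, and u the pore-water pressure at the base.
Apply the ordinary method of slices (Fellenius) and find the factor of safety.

Ordinary method of slices: FS = Σ[c'·Δl_i + (W_i cosα_i − u_i·Δl_i)·tanφ'] / Σ W_i sinα_i, with Δl_i = b_i / cosα_i.
Slice 1: Δl = 1.5/cos(-5.1°) = 1.506 m; N'_1 = 56·cos(-5.1°) − 4·1.506 = 49.8; c'Δl = 0.90; W sinα = -5.0
Slice 2: Δl = 1.9/cos3.5° = 1.904 m; N'_2 = 224·cos3.5° − 11·1.904 = 202.6; c'Δl = 1.14; W sinα = 13.7
Slice 3: Δl = 1.8/cos13.0° = 1.847 m; N'_3 = 250·cos13.0° − 59·1.847 = 134.6; c'Δl = 1.11; W sinα = 56.2
Slice 4: Δl = 1.8/cos22.7° = 1.951 m; N'_4 = 228·cos22.7° − 40·1.951 = 132.3; c'Δl = 1.17; W sinα = 88.0
Slice 5: Δl = 2.1/cos34.0° = 2.533 m; N'_5 = 221·cos34.0° − 16·2.533 = 142.7; c'Δl = 1.52; W sinα = 123.6
Slice 6: Δl = 1.3/cos45.2° = 1.845 m; N'_6 = 99·cos45.2° − 26·1.845 = 21.8; c'Δl = 1.11; W sinα = 70.2
Slice 7: Δl = 1.8/cos57.9° = 3.387 m; N'_7 = 65·cos57.9° − 10·3.387 = 0.7; c'Δl = 2.03; W sinα = 55.1
Σc'Δl = 9.0 kN/m; ΣN' = 684.4 kN/m; ΣW sinα = 401.8 kN/m
Resisting = 9.0 + 684.4·tan32.9° = 9.0 + 442.8 = 451.8 kN/m
FS = 451.8 / 401.8 = 1.124

FS = 1.12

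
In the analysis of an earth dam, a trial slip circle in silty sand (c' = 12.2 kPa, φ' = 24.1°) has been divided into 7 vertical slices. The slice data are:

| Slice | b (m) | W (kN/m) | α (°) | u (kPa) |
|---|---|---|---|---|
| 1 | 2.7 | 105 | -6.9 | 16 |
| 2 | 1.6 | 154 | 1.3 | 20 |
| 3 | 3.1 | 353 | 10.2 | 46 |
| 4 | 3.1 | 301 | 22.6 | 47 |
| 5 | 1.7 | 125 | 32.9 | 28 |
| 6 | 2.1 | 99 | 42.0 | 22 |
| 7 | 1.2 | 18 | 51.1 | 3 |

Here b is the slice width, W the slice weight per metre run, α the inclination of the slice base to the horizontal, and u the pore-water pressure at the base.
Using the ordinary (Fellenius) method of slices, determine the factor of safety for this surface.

FS = 1.48

Ordinary method of slices: FS = Σ[c'·Δl_i + (W_i cosα_i − u_i·Δl_i)·tanφ'] / Σ W_i sinα_i, with Δl_i = b_i / cosα_i.
Slice 1: Δl = 2.7/cos(-6.9°) = 2.720 m; N'_1 = 105·cos(-6.9°) − 16·2.720 = 60.7; c'Δl = 33.18; W sinα = -12.6
Slice 2: Δl = 1.6/cos1.3° = 1.600 m; N'_2 = 154·cos1.3° − 20·1.600 = 122.0; c'Δl = 19.53; W sinα = 3.5
Slice 3: Δl = 3.1/cos10.2° = 3.150 m; N'_3 = 353·cos10.2° − 46·3.150 = 202.5; c'Δl = 38.43; W sinα = 62.5
Slice 4: Δl = 3.1/cos22.6° = 3.358 m; N'_4 = 301·cos22.6° − 47·3.358 = 120.1; c'Δl = 40.97; W sinα = 115.7
Slice 5: Δl = 1.7/cos32.9° = 2.025 m; N'_5 = 125·cos32.9° − 28·2.025 = 48.3; c'Δl = 24.70; W sinα = 67.9
Slice 6: Δl = 2.1/cos42.0° = 2.826 m; N'_6 = 99·cos42.0° − 22·2.826 = 11.4; c'Δl = 34.48; W sinα = 66.2
Slice 7: Δl = 1.2/cos51.1° = 1.911 m; N'_7 = 18·cos51.1° − 3·1.911 = 5.6; c'Δl = 23.31; W sinα = 14.0
Σc'Δl = 214.6 kN/m; ΣN' = 570.5 kN/m; ΣW sinα = 317.2 kN/m
Resisting = 214.6 + 570.5·tan24.1° = 214.6 + 255.2 = 469.8 kN/m
FS = 469.8 / 317.2 = 1.481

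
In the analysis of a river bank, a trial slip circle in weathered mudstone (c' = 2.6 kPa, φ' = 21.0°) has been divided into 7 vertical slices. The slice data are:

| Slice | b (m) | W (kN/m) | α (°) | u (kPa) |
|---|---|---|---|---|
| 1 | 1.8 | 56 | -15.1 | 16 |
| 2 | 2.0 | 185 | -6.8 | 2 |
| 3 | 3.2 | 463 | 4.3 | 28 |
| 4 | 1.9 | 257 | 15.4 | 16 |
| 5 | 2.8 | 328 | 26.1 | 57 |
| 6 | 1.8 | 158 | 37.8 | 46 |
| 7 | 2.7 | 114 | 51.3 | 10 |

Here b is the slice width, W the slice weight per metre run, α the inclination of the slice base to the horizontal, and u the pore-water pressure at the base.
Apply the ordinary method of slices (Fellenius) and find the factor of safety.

FS = 1.05

Ordinary method of slices: FS = Σ[c'·Δl_i + (W_i cosα_i − u_i·Δl_i)·tanφ'] / Σ W_i sinα_i, with Δl_i = b_i / cosα_i.
Slice 1: Δl = 1.8/cos(-15.1°) = 1.864 m; N'_1 = 56·cos(-15.1°) − 16·1.864 = 24.2; c'Δl = 4.85; W sinα = -14.6
Slice 2: Δl = 2.0/cos(-6.8°) = 2.014 m; N'_2 = 185·cos(-6.8°) − 2·2.014 = 179.7; c'Δl = 5.24; W sinα = -21.9
Slice 3: Δl = 3.2/cos4.3° = 3.209 m; N'_3 = 463·cos4.3° − 28·3.209 = 371.8; c'Δl = 8.34; W sinα = 34.7
Slice 4: Δl = 1.9/cos15.4° = 1.971 m; N'_4 = 257·cos15.4° − 16·1.971 = 216.2; c'Δl = 5.12; W sinα = 68.2
Slice 5: Δl = 2.8/cos26.1° = 3.118 m; N'_5 = 328·cos26.1° − 57·3.118 = 116.8; c'Δl = 8.11; W sinα = 144.3
Slice 6: Δl = 1.8/cos37.8° = 2.278 m; N'_6 = 158·cos37.8° − 46·2.278 = 20.1; c'Δl = 5.92; W sinα = 96.8
Slice 7: Δl = 2.7/cos51.3° = 4.318 m; N'_7 = 114·cos51.3° − 10·4.318 = 28.1; c'Δl = 11.23; W sinα = 89.0
Σc'Δl = 48.8 kN/m; ΣN' = 957.0 kN/m; ΣW sinα = 396.6 kN/m
Resisting = 48.8 + 957.0·tan21.0° = 48.8 + 367.3 = 416.2 kN/m
FS = 416.2 / 396.6 = 1.049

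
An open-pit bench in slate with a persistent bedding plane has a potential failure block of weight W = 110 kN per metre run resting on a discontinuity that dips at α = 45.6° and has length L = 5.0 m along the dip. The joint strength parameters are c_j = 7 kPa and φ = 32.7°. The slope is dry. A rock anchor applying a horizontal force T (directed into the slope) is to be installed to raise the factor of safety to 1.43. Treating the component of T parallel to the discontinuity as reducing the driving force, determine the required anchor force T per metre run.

Resolving forces along and normal to the sliding plane, with the horizontal anchor force T adding T·sinα to the effective normal force and T·cosα acting up the plane against the driving force:
FS = [c_jL + (W cosα + T sinα) tanφ] / [W sinα − T cosα]
Without the anchor: N' = 77.0 kN/m, driving T_d = 78.6 kN/m, resisting R = 7·5.0 + 77.0·tan32.7° = 84.4 kN/m, FS = 1.07.
Setting FS = 1.43 and solving for T:
1.43·(78.6 − T cos45.6°) = 84.4 + T sin45.6°·tan32.7°
T·(sin45.6°·tan32.7° + 1.43·cos45.6°) = 1.43·78.6 − 84.4
T·(0.7145·0.6420 + 1.43·0.6997) = 112.4 − 84.4 = 28.0
T·1.4592 = 28.0
T = 19.2 kN/m

T = 19 kN/m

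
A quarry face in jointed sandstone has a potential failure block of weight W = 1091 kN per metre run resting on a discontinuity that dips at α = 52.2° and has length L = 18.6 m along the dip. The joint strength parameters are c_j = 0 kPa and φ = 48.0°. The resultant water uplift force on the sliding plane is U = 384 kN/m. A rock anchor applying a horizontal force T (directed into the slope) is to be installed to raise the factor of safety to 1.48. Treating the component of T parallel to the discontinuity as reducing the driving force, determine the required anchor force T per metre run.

Resolving forces along and normal to the sliding plane, with the horizontal anchor force T adding T·sinα to the effective normal force and T·cosα acting up the plane against the driving force:
FS = [c_jL + (W cosα − U + T sinα) tanφ] / [W sinα − T cosα]
Without the anchor: N' = 284.7 kN/m, driving T_d = 862.1 kN/m, resisting R = 0·18.6 + 284.7·tan48.0° = 316.2 kN/m, FS = 0.37.
Setting FS = 1.48 and solving for T:
1.48·(862.1 − T cos52.2°) = 316.2 + T sin52.2°·tan48.0°
T·(sin52.2°·tan48.0° + 1.48·cos52.2°) = 1.48·862.1 − 316.2
T·(0.7902·1.1106 + 1.48·0.6129) = 1275.8 − 316.2 = 959.7
T·1.7847 = 959.7
T = 537.7 kN/m

T = 538 kN/m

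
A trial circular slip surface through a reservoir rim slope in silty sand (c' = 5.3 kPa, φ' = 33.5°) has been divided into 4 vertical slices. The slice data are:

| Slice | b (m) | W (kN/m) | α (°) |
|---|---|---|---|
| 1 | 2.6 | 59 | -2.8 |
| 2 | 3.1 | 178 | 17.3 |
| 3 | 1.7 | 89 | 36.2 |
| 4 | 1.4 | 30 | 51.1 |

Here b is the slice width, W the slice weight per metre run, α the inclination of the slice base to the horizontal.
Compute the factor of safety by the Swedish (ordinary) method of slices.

Ordinary method of slices: FS = Σ[c'·Δl_i + (W_i cosα_i)·tanφ'] / Σ W_i sinα_i, with Δl_i = b_i / cosα_i.
Slice 1: Δl = 2.6/cos(-2.8°) = 2.603 m; N'_1 = 59·cos(-2.8°) = 58.9; c'Δl = 13.80; W sinα = -2.9
Slice 2: Δl = 3.1/cos17.3° = 3.247 m; N'_2 = 178·cos17.3° = 169.9; c'Δl = 17.21; W sinα = 52.9
Slice 3: Δl = 1.7/cos36.2° = 2.107 m; N'_3 = 89·cos36.2° = 71.8; c'Δl = 11.17; W sinα = 52.6
Slice 4: Δl = 1.4/cos51.1° = 2.229 m; N'_4 = 30·cos51.1° = 18.8; c'Δl = 11.82; W sinα = 23.3
Σc'Δl = 54.0 kN/m; ΣN' = 319.5 kN/m; ΣW sinα = 126.0 kN/m
Resisting = 54.0 + 319.5·tan33.5° = 54.0 + 211.5 = 265.5 kN/m
FS = 265.5 / 126.0 = 2.108

FS = 2.11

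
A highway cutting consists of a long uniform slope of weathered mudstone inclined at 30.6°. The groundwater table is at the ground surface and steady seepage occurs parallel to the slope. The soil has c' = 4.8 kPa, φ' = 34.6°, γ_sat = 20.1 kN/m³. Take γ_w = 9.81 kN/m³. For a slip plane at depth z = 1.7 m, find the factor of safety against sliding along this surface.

FS = 0.92

With seepage parallel to the slope and the water table at the surface, the effective normal stress on the slip plane uses the buoyant unit weight γ' = γ_sat − γ_w while the driving shear stress uses γ_sat:
FS = [c' + γ' z cos²β tanφ'] / [γ_sat z sinβ cosβ]
γ' = 20.1 − 9.81 = 10.29 kN/m³
Numerator = 4.8 + 10.29·1.7·cos²30.6°·tan34.6° = 4.8 + 10.29·1.7·0.7409·0.6899 = 13.741 kPa
Denominator = 20.1·1.7·sin30.6°·cos30.6° = 20.1·1.7·0.5090·0.8607 = 14.972 kPa
FS = 13.741 / 14.972 = 0.918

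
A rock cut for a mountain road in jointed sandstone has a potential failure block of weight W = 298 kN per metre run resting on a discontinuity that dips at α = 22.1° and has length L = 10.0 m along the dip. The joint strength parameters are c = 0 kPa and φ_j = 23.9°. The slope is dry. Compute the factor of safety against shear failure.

Resolving the block weight along and normal to the plane and applying the Mohr–Coulomb strength on the joint:
N' = W cosα = 298·cos22.1° = 276.1 kN/m
Driving force T = W sinα = 298·sin22.1° = 112.1 kN/m
Resisting force R = c·L + N'·tanφ_j = 0·10.0 + 276.1·tan23.9° = 0.0 + 122.4 = 122.4 kN/m
FS = R / T = 122.4 / 112.1 = 1.091

FS = 1.09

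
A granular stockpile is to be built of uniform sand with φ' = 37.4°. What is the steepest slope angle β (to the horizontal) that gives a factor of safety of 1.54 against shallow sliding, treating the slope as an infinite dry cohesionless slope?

β = 26.4°

For an infinite dry cohesionless slope FS = tanφ'/tanβ, so tanβ = tanφ' / FS.
tanβ = tan37.4° / 1.54 = 0.7646 / 1.54 = 0.4965
β = arctan(0.4965) = 26.40°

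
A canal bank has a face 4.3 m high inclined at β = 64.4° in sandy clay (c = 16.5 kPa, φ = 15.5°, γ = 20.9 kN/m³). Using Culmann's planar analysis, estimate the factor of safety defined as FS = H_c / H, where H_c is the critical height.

H_c = (4c/γ) · sinβ cosφ / [1 − cos(β − φ)]
    = (4·16.5/20.9) · sin64.4°·cos15.5° / [1 − cos48.9°]
    = 3.158 · 0.8690 / 0.3426 = 8.01 m
FS = H_c / H = 8.01 / 4.3 = 1.863

FS = 1.86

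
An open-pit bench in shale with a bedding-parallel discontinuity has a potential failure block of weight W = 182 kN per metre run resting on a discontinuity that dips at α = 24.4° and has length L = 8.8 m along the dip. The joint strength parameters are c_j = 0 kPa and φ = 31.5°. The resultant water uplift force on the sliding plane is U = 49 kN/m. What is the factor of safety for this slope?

Resolving the block weight along and normal to the plane and applying the Mohr–Coulomb strength on the joint:
N' = W cosα − U = 182·cos24.4° − 49 = 116.7 kN/m
Driving force T = W sinα = 182·sin24.4° = 75.2 kN/m
Resisting force R = c_j·L + N'·tanφ = 0·8.8 + 116.7·tan31.5° = 0.0 + 71.5 = 71.5 kN/m
FS = R / T = 71.5 / 75.2 = 0.952

FS = 0.95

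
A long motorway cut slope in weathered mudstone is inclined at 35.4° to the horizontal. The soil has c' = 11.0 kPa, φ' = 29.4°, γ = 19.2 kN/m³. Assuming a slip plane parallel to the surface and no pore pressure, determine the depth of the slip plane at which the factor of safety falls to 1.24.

Setting FS = 1.24 in FS = [c' + γz cos²β tanφ'] / [γz sinβ cosβ] and solving for z:
z = c' / [γ cosβ (FS·sinβ − cosβ·tanφ')]
  = 11.0 / [19.2·cos35.4°·(1.24·sin35.4° − cos35.4°·tan29.4°)]
  = 11.0 / [19.2·0.8151·(1.24·0.5793 − 0.8151·0.5635)]
  = 11.0 / 4.0536 = 2.714 m

z = 2.71 m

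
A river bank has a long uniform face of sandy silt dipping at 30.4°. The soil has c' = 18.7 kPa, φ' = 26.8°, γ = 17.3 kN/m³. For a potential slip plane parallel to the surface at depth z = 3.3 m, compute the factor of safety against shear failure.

FS = 1.61

For an infinite slope with a slip plane parallel to the surface (no pore pressure): FS = [c' + γz cos²β tanφ'] / [γz sinβ cosβ].
γz = 17.3·3.3 = 57.09 kN/m²
Numerator = 18.7 + 57.09·cos²30.4°·tan26.8° = 18.7 + 57.09·0.7439·0.5051 = 40.154 kPa
Denominator = 57.09·sin30.4°·cos30.4° = 57.09·0.5060·0.8625 = 24.918 kPa
FS = 40.154 / 24.918 = 1.611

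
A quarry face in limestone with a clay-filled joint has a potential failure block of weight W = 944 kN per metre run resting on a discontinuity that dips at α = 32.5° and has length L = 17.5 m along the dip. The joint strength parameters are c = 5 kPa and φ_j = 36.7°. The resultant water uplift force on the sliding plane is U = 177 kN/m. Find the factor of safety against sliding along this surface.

FS = 1.08

Resolving the block weight along and normal to the plane and applying the Mohr–Coulomb strength on the joint:
N' = W cosα − U = 944·cos32.5° − 177 = 619.2 kN/m
Driving force T = W sinα = 944·sin32.5° = 507.2 kN/m
Resisting force R = c·L + N'·tanφ_j = 5·17.5 + 619.2·tan36.7° = 87.5 + 461.5 = 549.0 kN/m
FS = R / T = 549.0 / 507.2 = 1.082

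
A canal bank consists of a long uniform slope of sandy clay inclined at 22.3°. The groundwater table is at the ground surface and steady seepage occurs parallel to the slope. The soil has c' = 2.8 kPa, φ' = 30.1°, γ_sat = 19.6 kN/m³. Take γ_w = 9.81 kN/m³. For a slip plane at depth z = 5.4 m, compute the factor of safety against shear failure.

With seepage parallel to the slope and the water table at the surface, the effective normal stress on the slip plane uses the buoyant unit weight γ' = γ_sat − γ_w while the driving shear stress uses γ_sat:
FS = [c' + γ' z cos²β tanφ'] / [γ_sat z sinβ cosβ]
γ' = 19.6 − 9.81 = 9.79 kN/m³
Numerator = 2.8 + 9.79·5.4·cos²22.3°·tan30.1° = 2.8 + 9.79·5.4·0.8560·0.5797 = 29.033 kPa
Denominator = 19.6·5.4·sin22.3°·cos22.3° = 19.6·5.4·0.3795·0.9252 = 37.158 kPa
FS = 29.033 / 37.158 = 0.781

FS = 0.78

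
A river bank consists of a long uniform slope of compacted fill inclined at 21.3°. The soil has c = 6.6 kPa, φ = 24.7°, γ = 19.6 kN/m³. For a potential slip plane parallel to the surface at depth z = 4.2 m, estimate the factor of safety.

For an infinite slope with a slip plane parallel to the surface (no pore pressure): FS = [c + γz cos²β tanφ] / [γz sinβ cosβ].
γz = 19.6·4.2 = 82.32 kN/m²
Numerator = 6.6 + 82.32·cos²21.3°·tan24.7° = 6.6 + 82.32·0.8680·0.4599 = 39.467 kPa
Denominator = 82.32·sin21.3°·cos21.3° = 82.32·0.3633·0.9317 = 27.860 kPa
FS = 39.467 / 27.860 = 1.417

FS = 1.42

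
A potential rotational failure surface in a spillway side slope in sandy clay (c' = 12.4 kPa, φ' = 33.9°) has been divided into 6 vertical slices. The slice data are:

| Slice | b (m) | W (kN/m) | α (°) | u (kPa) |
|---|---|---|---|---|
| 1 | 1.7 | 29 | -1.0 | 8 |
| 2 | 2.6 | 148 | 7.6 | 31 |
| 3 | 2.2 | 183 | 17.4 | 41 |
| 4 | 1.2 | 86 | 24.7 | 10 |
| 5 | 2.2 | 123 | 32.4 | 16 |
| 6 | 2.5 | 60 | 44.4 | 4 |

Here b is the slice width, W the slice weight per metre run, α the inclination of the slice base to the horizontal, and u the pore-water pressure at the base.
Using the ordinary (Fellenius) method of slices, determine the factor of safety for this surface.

Ordinary method of slices: FS = Σ[c'·Δl_i + (W_i cosα_i − u_i·Δl_i)·tanφ'] / Σ W_i sinα_i, with Δl_i = b_i / cosα_i.
Slice 1: Δl = 1.7/cos(-1.0°) = 1.700 m; N'_1 = 29·cos(-1.0°) − 8·1.700 = 15.4; c'Δl = 21.08; W sinα = -0.5
Slice 2: Δl = 2.6/cos7.6° = 2.623 m; N'_2 = 148·cos7.6° − 31·2.623 = 65.4; c'Δl = 32.53; W sinα = 19.6
Slice 3: Δl = 2.2/cos17.4° = 2.305 m; N'_3 = 183·cos17.4° − 41·2.305 = 80.1; c'Δl = 28.59; W sinα = 54.7
Slice 4: Δl = 1.2/cos24.7° = 1.321 m; N'_4 = 86·cos24.7° − 10·1.321 = 64.9; c'Δl = 16.38; W sinα = 35.9
Slice 5: Δl = 2.2/cos32.4° = 2.606 m; N'_5 = 123·cos32.4° − 16·2.606 = 62.2; c'Δl = 32.31; W sinα = 65.9
Slice 6: Δl = 2.5/cos44.4° = 3.499 m; N'_6 = 60·cos44.4° − 4·3.499 = 28.9; c'Δl = 43.39; W sinα = 42.0
Σc'Δl = 174.3 kN/m; ΣN' = 316.8 kN/m; ΣW sinα = 217.6 kN/m
Resisting = 174.3 + 316.8·tan33.9° = 174.3 + 212.9 = 387.2 kN/m
FS = 387.2 / 217.6 = 1.779

FS = 1.78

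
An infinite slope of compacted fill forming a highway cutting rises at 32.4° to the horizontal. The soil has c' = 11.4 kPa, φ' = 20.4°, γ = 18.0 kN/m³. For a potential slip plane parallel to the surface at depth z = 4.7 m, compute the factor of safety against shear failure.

For an infinite slope with a slip plane parallel to the surface (no pore pressure): FS = [c' + γz cos²β tanφ'] / [γz sinβ cosβ].
γz = 18.0·4.7 = 84.60 kN/m²
Numerator = 11.4 + 84.60·cos²32.4°·tan20.4° = 11.4 + 84.60·0.7129·0.3719 = 33.829 kPa
Denominator = 84.60·sin32.4°·cos32.4° = 84.60·0.5358·0.8443 = 38.274 kPa
FS = 33.829 / 38.274 = 0.884

FS = 0.88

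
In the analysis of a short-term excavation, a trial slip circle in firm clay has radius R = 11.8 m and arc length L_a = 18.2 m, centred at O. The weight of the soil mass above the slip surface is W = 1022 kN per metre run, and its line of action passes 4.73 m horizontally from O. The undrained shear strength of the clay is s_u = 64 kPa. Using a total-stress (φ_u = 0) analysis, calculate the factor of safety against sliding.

Taking moments about the centre O, the resisting moment is provided by the undrained shear strength acting along the arc:
M_R = s_u·L_a·R = 64·18.20·11.8 = 13744.6 kN·m/m
M_D = W·d = 1022·4.73 = 4834.1 kN·m/m
FS = M_R / M_D = 13744.6 / 4834.1 = 2.843

FS = 2.84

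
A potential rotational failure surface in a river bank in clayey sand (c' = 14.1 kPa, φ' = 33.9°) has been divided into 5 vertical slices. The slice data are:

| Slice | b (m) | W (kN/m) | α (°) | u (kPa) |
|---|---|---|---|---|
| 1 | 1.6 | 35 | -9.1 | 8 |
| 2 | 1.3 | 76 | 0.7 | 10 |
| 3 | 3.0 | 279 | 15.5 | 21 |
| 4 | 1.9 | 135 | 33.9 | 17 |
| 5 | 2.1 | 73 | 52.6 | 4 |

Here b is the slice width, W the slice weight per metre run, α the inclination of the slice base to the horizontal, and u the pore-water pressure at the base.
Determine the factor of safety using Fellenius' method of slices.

FS = 2.11

Ordinary method of slices: FS = Σ[c'·Δl_i + (W_i cosα_i − u_i·Δl_i)·tanφ'] / Σ W_i sinα_i, with Δl_i = b_i / cosα_i.
Slice 1: Δl = 1.6/cos(-9.1°) = 1.620 m; N'_1 = 35·cos(-9.1°) − 8·1.620 = 21.6; c'Δl = 22.85; W sinα = -5.5
Slice 2: Δl = 1.3/cos0.7° = 1.300 m; N'_2 = 76·cos0.7° − 10·1.300 = 63.0; c'Δl = 18.33; W sinα = 0.9
Slice 3: Δl = 3.0/cos15.5° = 3.113 m; N'_3 = 279·cos15.5° − 21·3.113 = 203.5; c'Δl = 43.90; W sinα = 74.6
Slice 4: Δl = 1.9/cos33.9° = 2.289 m; N'_4 = 135·cos33.9° − 17·2.289 = 73.1; c'Δl = 32.28; W sinα = 75.3
Slice 5: Δl = 2.1/cos52.6° = 3.457 m; N'_5 = 73·cos52.6° − 4·3.457 = 30.5; c'Δl = 48.75; W sinα = 58.0
Σc'Δl = 166.1 kN/m; ΣN' = 391.7 kN/m; ΣW sinα = 203.2 kN/m
Resisting = 166.1 + 391.7·tan33.9° = 166.1 + 263.2 = 429.3 kN/m
FS = 429.3 / 203.2 = 2.112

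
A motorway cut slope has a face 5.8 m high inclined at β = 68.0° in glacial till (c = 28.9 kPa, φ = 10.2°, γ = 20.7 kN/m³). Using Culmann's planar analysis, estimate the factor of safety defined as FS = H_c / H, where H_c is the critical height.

H_c = (4c/γ) · sinβ cosφ / [1 − cos(β − φ)]
    = (4·28.9/20.7) · sin68.0°·cos10.2° / [1 − cos57.8°]
    = 5.585 · 0.9125 / 0.4671 = 10.91 m
FS = H_c / H = 10.91 / 5.8 = 1.881

FS = 1.88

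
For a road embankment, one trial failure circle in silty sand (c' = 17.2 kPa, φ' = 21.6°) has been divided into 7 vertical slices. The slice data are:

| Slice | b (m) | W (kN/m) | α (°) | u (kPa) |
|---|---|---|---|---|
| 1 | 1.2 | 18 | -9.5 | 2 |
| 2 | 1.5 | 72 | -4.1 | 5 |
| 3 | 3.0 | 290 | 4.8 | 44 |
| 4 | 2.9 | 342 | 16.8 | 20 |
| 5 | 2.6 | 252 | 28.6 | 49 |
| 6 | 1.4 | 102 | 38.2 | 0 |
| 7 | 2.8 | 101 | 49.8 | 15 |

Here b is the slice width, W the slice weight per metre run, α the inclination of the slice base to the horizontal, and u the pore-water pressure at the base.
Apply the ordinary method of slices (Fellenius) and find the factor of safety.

FS = 1.51

Ordinary method of slices: FS = Σ[c'·Δl_i + (W_i cosα_i − u_i·Δl_i)·tanφ'] / Σ W_i sinα_i, with Δl_i = b_i / cosα_i.
Slice 1: Δl = 1.2/cos(-9.5°) = 1.217 m; N'_1 = 18·cos(-9.5°) − 2·1.217 = 15.3; c'Δl = 20.93; W sinα = -3.0
Slice 2: Δl = 1.5/cos(-4.1°) = 1.504 m; N'_2 = 72·cos(-4.1°) − 5·1.504 = 64.3; c'Δl = 25.87; W sinα = -5.1
Slice 3: Δl = 3.0/cos4.8° = 3.011 m; N'_3 = 290·cos4.8° − 44·3.011 = 156.5; c'Δl = 51.78; W sinα = 24.3
Slice 4: Δl = 2.9/cos16.8° = 3.029 m; N'_4 = 342·cos16.8° − 20·3.029 = 266.8; c'Δl = 52.10; W sinα = 98.8
Slice 5: Δl = 2.6/cos28.6° = 2.961 m; N'_5 = 252·cos28.6° − 49·2.961 = 76.1; c'Δl = 50.93; W sinα = 120.6
Slice 6: Δl = 1.4/cos38.2° = 1.781 m; N'_6 = 102·cos38.2° − 0·1.781 = 80.2; c'Δl = 30.64; W sinα = 63.1
Slice 7: Δl = 2.8/cos49.8° = 4.338 m; N'_7 = 101·cos49.8° − 15·4.338 = 0.1; c'Δl = 74.61; W sinα = 77.1
Σc'Δl = 306.9 kN/m; ΣN' = 659.4 kN/m; ΣW sinα = 375.8 kN/m
Resisting = 306.9 + 659.4·tan21.6° = 306.9 + 261.1 = 567.9 kN/m
FS = 567.9 / 375.8 = 1.511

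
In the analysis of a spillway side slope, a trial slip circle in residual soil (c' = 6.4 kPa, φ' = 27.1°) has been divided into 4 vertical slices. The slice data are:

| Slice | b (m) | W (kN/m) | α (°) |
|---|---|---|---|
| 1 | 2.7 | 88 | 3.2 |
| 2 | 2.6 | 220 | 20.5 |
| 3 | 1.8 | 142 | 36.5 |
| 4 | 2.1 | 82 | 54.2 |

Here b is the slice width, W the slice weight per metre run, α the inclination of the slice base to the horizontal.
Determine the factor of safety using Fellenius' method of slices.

Ordinary method of slices: FS = Σ[c'·Δl_i + (W_i cosα_i)·tanφ'] / Σ W_i sinα_i, with Δl_i = b_i / cosα_i.
Slice 1: Δl = 2.7/cos3.2° = 2.704 m; N'_1 = 88·cos3.2° = 87.9; c'Δl = 17.31; W sinα = 4.9
Slice 2: Δl = 2.6/cos20.5° = 2.776 m; N'_2 = 220·cos20.5° = 206.1; c'Δl = 17.77; W sinα = 77.0
Slice 3: Δl = 1.8/cos36.5° = 2.239 m; N'_3 = 142·cos36.5° = 114.1; c'Δl = 14.33; W sinα = 84.5
Slice 4: Δl = 2.1/cos54.2° = 3.590 m; N'_4 = 82·cos54.2° = 48.0; c'Δl = 22.98; W sinα = 66.5
Σc'Δl = 72.4 kN/m; ΣN' = 456.0 kN/m; ΣW sinα = 232.9 kN/m
Resisting = 72.4 + 456.0·tan27.1° = 72.4 + 233.4 = 305.7 kN/m
FS = 305.7 / 232.9 = 1.313

FS = 1.31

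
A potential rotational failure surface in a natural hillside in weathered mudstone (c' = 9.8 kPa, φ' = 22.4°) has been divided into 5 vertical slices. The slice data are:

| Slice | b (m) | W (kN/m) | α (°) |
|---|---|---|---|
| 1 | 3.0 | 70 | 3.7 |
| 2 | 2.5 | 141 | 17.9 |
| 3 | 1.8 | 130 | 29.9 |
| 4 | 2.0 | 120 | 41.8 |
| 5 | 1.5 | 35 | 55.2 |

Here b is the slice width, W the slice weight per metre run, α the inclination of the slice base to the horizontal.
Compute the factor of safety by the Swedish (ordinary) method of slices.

FS = 1.37

Ordinary method of slices: FS = Σ[c'·Δl_i + (W_i cosα_i)·tanφ'] / Σ W_i sinα_i, with Δl_i = b_i / cosα_i.
Slice 1: Δl = 3.0/cos3.7° = 3.006 m; N'_1 = 70·cos3.7° = 69.9; c'Δl = 29.46; W sinα = 4.5
Slice 2: Δl = 2.5/cos17.9° = 2.627 m; N'_2 = 141·cos17.9° = 134.2; c'Δl = 25.75; W sinα = 43.3
Slice 3: Δl = 1.8/cos29.9° = 2.076 m; N'_3 = 130·cos29.9° = 112.7; c'Δl = 20.35; W sinα = 64.8
Slice 4: Δl = 2.0/cos41.8° = 2.683 m; N'_4 = 120·cos41.8° = 89.5; c'Δl = 26.29; W sinα = 80.0
Slice 5: Δl = 1.5/cos55.2° = 2.628 m; N'_5 = 35·cos55.2° = 20.0; c'Δl = 25.76; W sinα = 28.7
Σc'Δl = 127.6 kN/m; ΣN' = 426.2 kN/m; ΣW sinα = 221.4 kN/m
Resisting = 127.6 + 426.2·tan22.4° = 127.6 + 175.6 = 303.3 kN/m
FS = 303.3 / 221.4 = 1.370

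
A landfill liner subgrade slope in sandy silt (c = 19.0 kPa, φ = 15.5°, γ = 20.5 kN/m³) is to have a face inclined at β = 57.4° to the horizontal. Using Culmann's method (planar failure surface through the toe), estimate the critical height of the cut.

Culmann's analysis gives the critical failure plane at α_cr = (β + φ)/2 = (57.4 + 15.5)/2 = 36.5°, and the critical height
H_c = (4c/γ) · sinβ cosφ / [1 − cos(β − φ)]
    = (4·19.0/20.5) · sin57.4°·cos15.5° / [1 − cos(41.9°)]
    = 3.707 · 0.8425·0.9636 / [1 − 0.7443]
    = 3.707 · 0.8118 / 0.2557
    = 11.77 m

H_c = 11.77 m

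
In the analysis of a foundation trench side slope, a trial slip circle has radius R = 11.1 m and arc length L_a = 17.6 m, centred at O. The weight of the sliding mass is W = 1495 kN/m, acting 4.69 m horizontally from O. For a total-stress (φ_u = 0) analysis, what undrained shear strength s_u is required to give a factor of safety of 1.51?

FS = s_u·L_a·R / (W·d), so s_u = FS·W·d / (L_a·R).
s_u = 1.51·1495·4.69 / (17.60·11.1) = 10587.4 / 195.36 = 54.19 kPa

s_u = 54.2 kPa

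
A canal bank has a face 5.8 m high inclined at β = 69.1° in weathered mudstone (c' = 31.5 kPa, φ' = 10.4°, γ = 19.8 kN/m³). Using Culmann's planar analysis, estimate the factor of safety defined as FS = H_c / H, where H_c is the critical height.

FS = 2.10

H_c = (4c'/γ) · sinβ cosφ' / [1 − cos(β − φ')]
    = (4·31.5/19.8) · sin69.1°·cos10.4° / [1 − cos58.7°]
    = 6.364 · 0.9189 / 0.4805 = 12.17 m
FS = H_c / H = 12.17 / 5.8 = 2.098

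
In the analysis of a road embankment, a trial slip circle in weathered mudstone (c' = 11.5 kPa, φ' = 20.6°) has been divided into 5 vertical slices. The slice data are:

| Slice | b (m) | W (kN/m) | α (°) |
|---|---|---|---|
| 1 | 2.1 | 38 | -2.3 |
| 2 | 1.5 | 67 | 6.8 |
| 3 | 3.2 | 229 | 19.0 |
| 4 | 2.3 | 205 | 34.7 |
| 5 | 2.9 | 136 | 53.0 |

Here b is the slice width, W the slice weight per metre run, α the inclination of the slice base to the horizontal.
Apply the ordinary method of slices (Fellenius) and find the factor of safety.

Ordinary method of slices: FS = Σ[c'·Δl_i + (W_i cosα_i)·tanφ'] / Σ W_i sinα_i, with Δl_i = b_i / cosα_i.
Slice 1: Δl = 2.1/cos(-2.3°) = 2.102 m; N'_1 = 38·cos(-2.3°) = 38.0; c'Δl = 24.17; W sinα = -1.5
Slice 2: Δl = 1.5/cos6.8° = 1.511 m; N'_2 = 67·cos6.8° = 66.5; c'Δl = 17.37; W sinα = 7.9
Slice 3: Δl = 3.2/cos19.0° = 3.384 m; N'_3 = 229·cos19.0° = 216.5; c'Δl = 38.92; W sinα = 74.6
Slice 4: Δl = 2.3/cos34.7° = 2.798 m; N'_4 = 205·cos34.7° = 168.5; c'Δl = 32.17; W sinα = 116.7
Slice 5: Δl = 2.9/cos53.0° = 4.819 m; N'_5 = 136·cos53.0° = 81.8; c'Δl = 55.42; W sinα = 108.6
Σc'Δl = 168.0 kN/m; ΣN' = 571.4 kN/m; ΣW sinα = 306.3 kN/m
Resisting = 168.0 + 571.4·tan20.6° = 168.0 + 214.8 = 382.8 kN/m
FS = 382.8 / 306.3 = 1.250

FS = 1.25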